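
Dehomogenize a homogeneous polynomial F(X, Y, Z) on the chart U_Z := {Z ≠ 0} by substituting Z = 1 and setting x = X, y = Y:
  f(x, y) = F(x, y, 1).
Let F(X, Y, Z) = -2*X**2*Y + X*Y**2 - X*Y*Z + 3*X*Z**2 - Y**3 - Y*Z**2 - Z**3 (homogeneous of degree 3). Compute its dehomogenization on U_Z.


f(x, y) = -2*x**2*y + x*y**2 - x*y + 3*x - y**3 - y - 1

On U_Z we set Z = 1. Each monomial c·X^i·Y^j·Z^k in F becomes c·x^i·y^j·1^k = c·x^i·y^j.
Substituting Z = 1: F(X, Y, 1) = -2*x**2*y + x*y**2 - x*y + 3*x - y**3 - y - 1.
Note: deg(f) ≤ deg(F) = 3; strict inequality happens when F is divisible by Z (lost terms).


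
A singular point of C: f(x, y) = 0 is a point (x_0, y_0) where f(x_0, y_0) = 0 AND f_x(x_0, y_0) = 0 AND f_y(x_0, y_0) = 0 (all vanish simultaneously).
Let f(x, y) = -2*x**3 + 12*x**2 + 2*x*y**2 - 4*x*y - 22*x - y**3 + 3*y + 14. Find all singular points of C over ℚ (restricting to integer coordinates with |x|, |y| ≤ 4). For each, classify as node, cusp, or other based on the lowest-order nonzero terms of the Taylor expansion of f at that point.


Singular points: {(2, 1)}; classification: cusp.

Compute partial derivatives:
  f_x = -6*x**2 + 24*x + 2*y**2 - 4*y - 22.
  f_y = 4*x*y - 4*x - 3*y**2 + 3.
Scan x_0 ∈ {−4, ..., 4}. For each x_0, f_y(x_0, y) is a polynomial in y; find its integer roots y ∈ {−4, ..., 4}, then test f_x and f at those candidates.
  x = -4: f_y(-4, y) = -3*y**2 - 16*y + 19; vanishes at y ∈ {1}. (-4, 1): f_x = -216 ≠ 0.
  x = -3: f_y(-3, y) = -3*y**2 - 12*y + 15; vanishes at y ∈ {1}. (-3, 1): f_x = -150 ≠ 0.
  x = -2: f_y(-2, y) = -3*y**2 - 8*y + 11; vanishes at y ∈ {1}. (-2, 1): f_x = -96 ≠ 0.
  x = -1: f_y(-1, y) = -3*y**2 - 4*y + 7; vanishes at y ∈ {1}. (-1, 1): f_x = -54 ≠ 0.
  x = 0: f_y(0, y) = 3 - 3*y**2; vanishes at y ∈ {-1, 1}. (0, -1): f_x = -16 ≠ 0; (0, 1): f_x = -24 ≠ 0.
  x = 1: f_y(1, y) = -3*y**2 + 4*y - 1; vanishes at y ∈ {1}. (1, 1): f_x = -6 ≠ 0.
  x = 2: f_y(2, y) = -3*y**2 + 8*y - 5; vanishes at y ∈ {1}. (2, 1): f_x = 0, f = 0 — SINGULAR.
  x = 3: f_y(3, y) = -3*y**2 + 12*y - 9; vanishes at y ∈ {1, 3}. (3, 1): f_x = -6 ≠ 0; (3, 3): f_x = 2 ≠ 0.
  x = 4: f_y(4, y) = -3*y**2 + 16*y - 13; vanishes at y ∈ {1}. (4, 1): f_x = -24 ≠ 0.
Only singular point on the grid: (2, 1).
Classify: substitute x = 2 + u, y = 1 + v and expand: f = -2*u**3 + 2*u*v**2 - v**3 + v**2.
No constant or linear terms (consistent with a singular point). Quadratic part: v**2. Cubic part: -2*u**3 + 2*u*v**2 - v**3.
The quadratic part v**2 is a perfect square, so there is a single (double) tangent line v = 0, i.e. y = 1. Restricting the cubic part to that line (v = 0) leaves -2*u**3 ≠ 0, so f is not divisible by v and the branch is v² ≈ 2*u**3 to lowest order — this is a cusp.
Classification: cusp.


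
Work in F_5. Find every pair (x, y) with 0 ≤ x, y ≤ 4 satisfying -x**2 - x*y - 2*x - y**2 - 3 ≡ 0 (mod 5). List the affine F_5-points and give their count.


Affine F_5-points: {(2, 4)}; count = 1.

For each of the 25 pairs (x, y) ∈ F_5², evaluate f(x, y) mod 5. Record the zeros.
  x = 0: [0↦2, 1↦1, 2↦3, 3↦3, 4↦1]  zeros at y ∈ ∅
  x = 1: [0↦4, 1↦2, 2↦3, 3↦2, 4↦4]  zeros at y ∈ ∅
  x = 2: [0↦4, 1↦1, 2↦1, 3↦4, 4↦0]  zeros at y ∈ {4}
  x = 3: [0↦2, 1↦3, 2↦2, 3↦4, 4↦4]  zeros at y ∈ ∅
  x = 4: [0↦3, 1↦3, 2↦1, 3↦2, 4↦1]  zeros at y ∈ ∅
Collecting zeros: affine points = {(2, 4)}.
Total count |C(F_5)_aff| = 1.


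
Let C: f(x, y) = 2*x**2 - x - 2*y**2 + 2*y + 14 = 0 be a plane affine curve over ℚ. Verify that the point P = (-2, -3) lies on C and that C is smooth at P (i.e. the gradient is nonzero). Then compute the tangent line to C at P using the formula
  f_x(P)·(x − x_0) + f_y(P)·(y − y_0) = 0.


Tangent line at P: -9*x + 14*y + 24 = 0.

Step 1: f(-2, -3) = 0, so P lies on C.
Step 2: partial derivatives
  f_x(x, y) = 4*x - 1, f_y(x, y) = 2 - 4*y.
  f_x(P) = -9, f_y(P) = 14 (gradient nonzero, so P is smooth).
Step 3: tangent line at P: -9·(x − -2) + 14·(y − -3) = 0.
Expanding: -9*x + 14*y + 24 = 0.


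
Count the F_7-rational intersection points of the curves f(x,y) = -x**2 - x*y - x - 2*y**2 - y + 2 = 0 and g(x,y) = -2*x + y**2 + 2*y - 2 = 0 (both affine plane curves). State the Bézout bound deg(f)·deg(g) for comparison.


Common zeros: {(4, 4)}; count = 1; Bézout bound = 4.

deg(f) = 2, deg(g) = 2, so Bézout bound = 4.
Scan x ∈ F_7. For each x, list the y ∈ F_7 with f(x, y) ≡ 0 and those with g(x, y) ≡ 0 (mod 7); the common zeros in that column are the intersection.
  x = 0: f ≡ 0 at y ∈ ∅; g ≡ 0 at y ∈ ∅; common: ∅.
  x = 1: f ≡ 0 at y ∈ {0, 6}; g ≡ 0 at y ∈ ∅; common: ∅.
  x = 2: f ≡ 0 at y ∈ ∅; g ≡ 0 at y ∈ {6}; common: ∅.
  x = 3: f ≡ 0 at y ∈ ∅; g ≡ 0 at y ∈ {2, 3}; common: ∅.
  x = 4: f ≡ 0 at y ∈ {4}; g ≡ 0 at y ∈ {1, 4}; common: {4}.
  x = 5: f ≡ 0 at y ∈ {0, 4}; g ≡ 0 at y ∈ ∅; common: ∅.
  x = 6: f ≡ 0 at y ∈ {1, 6}; g ≡ 0 at y ∈ {0, 5}; common: ∅.
Collecting: common zeros = {(4, 4)}, so the count is 1.
Comparison with the Bézout bound: 1 ≤ 4 = deg(f)·deg(g), as expected for curves with no common component (the affine F_7-count falls short of the bound because intersections may lie at infinity, over extension fields, or carry multiplicity).


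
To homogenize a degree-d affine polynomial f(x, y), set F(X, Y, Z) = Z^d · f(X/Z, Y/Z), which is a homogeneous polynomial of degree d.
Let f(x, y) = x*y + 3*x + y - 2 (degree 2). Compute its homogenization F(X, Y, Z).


F(X, Y, Z) = X*Y + 3*X*Z + Y*Z - 2*Z**2

deg(f) = 2.
Substitute x = X/Z, y = Y/Z into f, then multiply by Z^2.
  monomial 1·x^1·y^1 ↦ 1·X^1·Y^1·Z^0.
  monomial 3·x^1·y^0 ↦ 3·X^1·Y^0·Z^1.
  monomial 1·x^0·y^1 ↦ 1·X^0·Y^1·Z^1.
  monomial -2·x^0·y^0 ↦ -2·X^0·Y^0·Z^2.
Collecting: F(X, Y, Z) = X*Y + 3*X*Z + Y*Z - 2*Z**2.


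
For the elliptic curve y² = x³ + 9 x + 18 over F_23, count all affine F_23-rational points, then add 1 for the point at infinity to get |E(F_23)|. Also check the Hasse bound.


Affine points = {(0, 8), (0, 15), (3, 7), (3, 16), (4, 7), (4, 16), (5, 2), (5, 21), (6, 9), (6, 14), (8, 2), (8, 21), (9, 0), (10, 2), (10, 21), (13, 3), (13, 20), (14, 6), (14, 17), (15, 3), (15, 20), (16, 7), (16, 16), (17, 1), (17, 22), (18, 3), (18, 20), (22, 10), (22, 13)}; affine count = 29; |E(F_23)| = 30.

Discriminant check: Δ ∝ 4a³ + 27b² = 4·9³ + 27·18² = 4·729 + 27·324 ≡ 3 (mod 23). Nonzero ⇒ E is nonsingular.
For each x ∈ F_23, compute rhs = x³ + 9·x + 18 mod 23, then count y ∈ F_23 with y² ≡ rhs.
  x = 0: rhs = 18, matching y values: 8, 15 (2 points).
  x = 1: rhs = 5, matching y values: none (0 points).
  x = 2: rhs = 21, matching y values: none (0 points).
  x = 3: rhs = 3, matching y values: 7, 16 (2 points).
  x = 4: rhs = 3, matching y values: 7, 16 (2 points).
  x = 5: rhs = 4, matching y values: 2, 21 (2 points).
  x = 6: rhs = 12, matching y values: 9, 14 (2 points).
  x = 7: rhs = 10, matching y values: none (0 points).
  x = 8: rhs = 4, matching y values: 2, 21 (2 points).
  x = 9: rhs = 0, matching y values: 0 (1 points).
  x = 10: rhs = 4, matching y values: 2, 21 (2 points).
  x = 11: rhs = 22, matching y values: none (0 points).
  x = 12: rhs = 14, matching y values: none (0 points).
  x = 13: rhs = 9, matching y values: 3, 20 (2 points).
  x = 14: rhs = 13, matching y values: 6, 17 (2 points).
  x = 15: rhs = 9, matching y values: 3, 20 (2 points).
  x = 16: rhs = 3, matching y values: 7, 16 (2 points).
  x = 17: rhs = 1, matching y values: 1, 22 (2 points).
  x = 18: rhs = 9, matching y values: 3, 20 (2 points).
  x = 19: rhs = 10, matching y values: none (0 points).
  x = 20: rhs = 10, matching y values: none (0 points).
  x = 21: rhs = 15, matching y values: none (0 points).
  x = 22: rhs = 8, matching y values: 10, 13 (2 points).
Total affine count: 29.
Full point count |E(F_23)| = 29 + 1 = 30.
Hasse bound: |30 − (23+1)| = |6| = 6 ≤ 2√23 ≈ 9.5917 ✓.


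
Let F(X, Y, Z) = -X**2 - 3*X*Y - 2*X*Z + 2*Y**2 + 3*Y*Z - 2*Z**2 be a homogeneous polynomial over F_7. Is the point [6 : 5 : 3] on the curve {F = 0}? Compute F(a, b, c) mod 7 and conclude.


F(6,5,3) ≡ 6 (mod 7); P is NOT on the curve.

Evaluate F(6, 5, 3) term-by-term (mod 7).
  -X**2 ↦ -1·36·1·1 = -36
  -3*X*Y ↦ -3·6·5·1 = -90
  -2*X*Z ↦ -2·6·1·3 = -36
  2*Y**2 ↦ 2·1·25·1 = 50
  3*Y*Z ↦ 3·1·5·3 = 45
  -2*Z**2 ↦ -2·1·1·9 = -18
Sum: F(6, 5, 3) = (-36) + (-90) + (-36) + (50) + (45) + (-18) = -85.
Reducing mod 7: -85 ≡ 6 (mod 7).
Since F(a, b, c) ≡ 6 ≠ 0 (mod 7), P does NOT lie on the curve.


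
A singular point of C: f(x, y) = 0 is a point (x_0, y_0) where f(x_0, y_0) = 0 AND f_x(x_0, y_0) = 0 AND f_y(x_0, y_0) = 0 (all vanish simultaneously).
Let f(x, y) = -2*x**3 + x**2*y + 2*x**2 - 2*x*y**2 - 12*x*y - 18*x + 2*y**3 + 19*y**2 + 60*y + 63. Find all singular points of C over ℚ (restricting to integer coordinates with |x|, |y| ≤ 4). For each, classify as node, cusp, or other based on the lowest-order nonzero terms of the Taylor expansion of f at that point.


Singular points: {(0, -3)}; classification: node.

Compute partial derivatives:
  f_x = -6*x**2 + 2*x*y + 4*x - 2*y**2 - 12*y - 18.
  f_y = x**2 - 4*x*y - 12*x + 6*y**2 + 38*y + 60.
Scan x_0 ∈ {−4, ..., 4}. For each x_0, f_y(x_0, y) is a polynomial in y; find its integer roots y ∈ {−4, ..., 4}, then test f_x and f at those candidates.
  x = -4: f_y(-4, y) = 6*y**2 + 54*y + 124; no integer root y with |y| ≤ 4.
  x = -3: f_y(-3, y) = 6*y**2 + 50*y + 105; no integer root y with |y| ≤ 4.
  x = -2: f_y(-2, y) = 6*y**2 + 46*y + 88; vanishes at y ∈ {-4}. (-2, -4): f_x = -18 ≠ 0.
  x = -1: f_y(-1, y) = 6*y**2 + 42*y + 73; no integer root y with |y| ≤ 4.
  x = 0: f_y(0, y) = 6*y**2 + 38*y + 60; vanishes at y ∈ {-3}. (0, -3): f_x = 0, f = 0 — SINGULAR.
  x = 1: f_y(1, y) = 6*y**2 + 34*y + 49; no integer root y with |y| ≤ 4.
  x = 2: f_y(2, y) = 6*y**2 + 30*y + 40; no integer root y with |y| ≤ 4.
  x = 3: f_y(3, y) = 6*y**2 + 26*y + 33; no integer root y with |y| ≤ 4.
  x = 4: f_y(4, y) = 6*y**2 + 22*y + 28; no integer root y with |y| ≤ 4.
Only singular point on the grid: (0, -3).
Classify: substitute x = 0 + u, y = -3 + v and expand: f = -2*u**3 + u**2*v - u**2 - 2*u*v**2 + 2*v**3 + v**2.
No constant or linear terms (consistent with a singular point). Quadratic part: -u**2 + v**2. Cubic part: -2*u**3 + u**2*v - 2*u*v**2 + 2*v**3.
The quadratic part v**2 - u**2 = (v − u)(v + u) splits into two distinct linear factors, so there are two distinct tangent lines y − -3 = ±(x − 0) — this is a node (ordinary double point).
Classification: node.


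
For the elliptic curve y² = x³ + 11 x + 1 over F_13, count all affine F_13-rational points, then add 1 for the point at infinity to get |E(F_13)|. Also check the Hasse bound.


Affine points = {(0, 1), (0, 12), (1, 0), (3, 3), (3, 10), (5, 5), (5, 8), (6, 6), (6, 7), (8, 4), (8, 9), (9, 6), (9, 7), (11, 6), (11, 7)}; affine count = 15; |E(F_13)| = 16.

Discriminant check: Δ ∝ 4a³ + 27b² = 4·11³ + 27·1² = 4·1331 + 27·1 ≡ 8 (mod 13). Nonzero ⇒ E is nonsingular.
For each x ∈ F_13, compute rhs = x³ + 11·x + 1 mod 13, then count y ∈ F_13 with y² ≡ rhs.
  x = 0: rhs = 1, matching y values: 1, 12 (2 points).
  x = 1: rhs = 0, matching y values: 0 (1 points).
  x = 2: rhs = 5, matching y values: none (0 points).
  x = 3: rhs = 9, matching y values: 3, 10 (2 points).
  x = 4: rhs = 5, matching y values: none (0 points).
  x = 5: rhs = 12, matching y values: 5, 8 (2 points).
  x = 6: rhs = 10, matching y values: 6, 7 (2 points).
  x = 7: rhs = 5, matching y values: none (0 points).
  x = 8: rhs = 3, matching y values: 4, 9 (2 points).
  x = 9: rhs = 10, matching y values: 6, 7 (2 points).
  x = 10: rhs = 6, matching y values: none (0 points).
  x = 11: rhs = 10, matching y values: 6, 7 (2 points).
  x = 12: rhs = 2, matching y values: none (0 points).
Total affine count: 15.
Full point count |E(F_13)| = 15 + 1 = 16.
Hasse bound: |16 − (13+1)| = |2| = 2 ≤ 2√13 ≈ 7.2111 ✓.


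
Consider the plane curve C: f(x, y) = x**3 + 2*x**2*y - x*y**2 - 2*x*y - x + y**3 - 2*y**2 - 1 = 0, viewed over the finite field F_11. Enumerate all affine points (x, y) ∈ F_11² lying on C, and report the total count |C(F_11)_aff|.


Affine F_11-points: {(0, 6), (1, 8), (3, 4), (4, 5), (5, 4), (6, 0), (6, 4), (7, 7), (8, 9), (10, 2)}; count = 10.

For each of the 121 pairs (x, y) ∈ F_11², evaluate f(x, y) mod 11. Record the zeros.
  x = 0: [0↦10, 1↦9, 2↦10, 3↦8, 4↦9, 5↦8, 6↦0, 7↦2, 8↦9, 9↦5, 10↦7]  zeros at y ∈ {6}
  x = 1: [0↦10, 1↦8, 2↦6, 3↦10, 4↦4, 5↦5, 6↦8, 7↦8, 8↦0, 9↦1, 10↦6]  zeros at y ∈ {8}
  x = 2: [0↦5, 1↦6, 2↦5, 3↦8, 4↦10, 5↦6, 6↦2, 7↦4, 8↦7, 9↦6, 10↦7]  zeros at y ∈ ∅
  x = 3: [0↦1, 1↦9, 2↦2, 3↦8, 4↦0, 5↦6, 6↦10, 7↦7, 8↦3, 9↦4, 10↦5]  zeros at y ∈ {4}
  x = 4: [0↦4, 1↦1, 2↦3, 3↦5, 4↦2, 5↦0, 6↦5, 7↦1, 8↦5, 9↦1, 10↦6]  zeros at y ∈ {5}
  x = 5: [0↦9, 1↦10, 2↦3, 3↦5, 4↦0, 5↦5, 6↦4, 7↦3, 8↦8, 9↦3, 10↦5]  zeros at y ∈ {4}
  x = 6: [0↦0, 1↦9, 2↦8, 3↦3, 4↦0, 5↦5, 6↦2, 7↦8, 8↦7, 9↦5, 10↦8]  zeros at y ∈ {0, 4}
  x = 7: [0↦5, 1↦4, 2↦2, 3↦5, 4↦8, 5↦6, 6↦5, 7↦0, 8↦8, 9↦2, 10↦10]  zeros at y ∈ {7}
  x = 8: [0↦8, 1↦1, 2↦2, 3↦6, 4↦8, 5↦3, 6↦8, 7↦7, 8↦6, 9↦0, 10↦6]  zeros at y ∈ {9}
  x = 9: [0↦4, 1↦6, 2↦3, 3↦1, 4↦6, 5↦2, 6↦6, 7↦2, 8↦7, 9↦5, 10↦2]  zeros at y ∈ ∅
  x = 10: [0↦10, 1↦3, 2↦0, 3↦7, 4↦8, 5↦9, 6↦5, 7↦2, 8↦6, 9↦1, 10↦4]  zeros at y ∈ {2}
Collecting zeros: affine points = {(0, 6), (1, 8), (3, 4), (4, 5), (5, 4), (6, 0), (6, 4), (7, 7), (8, 9), (10, 2)}.
Total count |C(F_11)_aff| = 10.


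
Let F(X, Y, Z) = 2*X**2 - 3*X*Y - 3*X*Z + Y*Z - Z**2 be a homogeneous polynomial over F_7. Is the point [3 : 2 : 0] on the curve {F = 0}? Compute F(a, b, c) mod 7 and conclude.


F(3,2,0) ≡ 0 (mod 7); P is on the curve.

Evaluate F(3, 2, 0) term-by-term (mod 7).
  2*X**2 ↦ 2·9·1·1 = 18
  -3*X*Y ↦ -3·3·2·1 = -18
  -3*X*Z ↦ -3·3·1·0 = 0
  Y*Z ↦ 1·1·2·0 = 0
  -Z**2 ↦ -1·1·1·0 = 0
Sum: F(3, 2, 0) = (18) + (-18) + (0) + (0) + (0) = 0.
Reducing mod 7: 0 ≡ 0 (mod 7).
Since F(a, b, c) ≡ 0 (mod 7), P lies on the curve.


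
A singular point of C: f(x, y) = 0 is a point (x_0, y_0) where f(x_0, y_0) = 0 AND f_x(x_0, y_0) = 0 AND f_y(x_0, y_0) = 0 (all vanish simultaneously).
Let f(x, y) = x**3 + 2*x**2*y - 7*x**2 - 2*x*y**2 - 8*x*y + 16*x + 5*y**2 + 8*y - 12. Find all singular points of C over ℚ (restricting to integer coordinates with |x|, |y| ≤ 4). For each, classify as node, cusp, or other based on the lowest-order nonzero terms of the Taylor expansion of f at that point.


Singular points: {(2, 0)}; classification: node.

Compute partial derivatives:
  f_x = 3*x**2 + 4*x*y - 14*x - 2*y**2 - 8*y + 16.
  f_y = 2*x**2 - 4*x*y - 8*x + 10*y + 8.
Scan x_0 ∈ {−4, ..., 4}. For each x_0, f_y(x_0, y) is a polynomial in y; find its integer roots y ∈ {−4, ..., 4}, then test f_x and f at those candidates.
  x = -4: f_y(-4, y) = 26*y + 72; no integer root y with |y| ≤ 4.
  x = -3: f_y(-3, y) = 22*y + 50; no integer root y with |y| ≤ 4.
  x = -2: f_y(-2, y) = 18*y + 32; no integer root y with |y| ≤ 4.
  x = -1: f_y(-1, y) = 14*y + 18; no integer root y with |y| ≤ 4.
  x = 0: f_y(0, y) = 10*y + 8; no integer root y with |y| ≤ 4.
  x = 1: f_y(1, y) = 6*y + 2; no integer root y with |y| ≤ 4.
  x = 2: f_y(2, y) = 2*y; vanishes at y ∈ {0}. (2, 0): f_x = 0, f = 0 — SINGULAR.
  x = 3: f_y(3, y) = 2 - 2*y; vanishes at y ∈ {1}. (3, 1): f_x = 3 ≠ 0.
  x = 4: f_y(4, y) = 8 - 6*y; no integer root y with |y| ≤ 4.
Only singular point on the grid: (2, 0).
Classify: substitute x = 2 + u, y = 0 + v and expand: f = u**3 + 2*u**2*v - u**2 - 2*u*v**2 + v**2.
No constant or linear terms (consistent with a singular point). Quadratic part: -u**2 + v**2. Cubic part: u**3 + 2*u**2*v - 2*u*v**2.
The quadratic part v**2 - u**2 = (v − u)(v + u) splits into two distinct linear factors, so there are two distinct tangent lines y − 0 = ±(x − 2) — this is a node (ordinary double point).
Classification: node.


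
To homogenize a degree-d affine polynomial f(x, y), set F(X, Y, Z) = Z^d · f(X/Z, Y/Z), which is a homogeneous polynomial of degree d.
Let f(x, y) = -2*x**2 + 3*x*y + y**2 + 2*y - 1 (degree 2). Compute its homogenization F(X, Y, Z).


F(X, Y, Z) = -2*X**2 + 3*X*Y + Y**2 + 2*Y*Z - Z**2

deg(f) = 2.
Substitute x = X/Z, y = Y/Z into f, then multiply by Z^2.
  monomial -2·x^2·y^0 ↦ -2·X^2·Y^0·Z^0.
  monomial 3·x^1·y^1 ↦ 3·X^1·Y^1·Z^0.
  monomial 1·x^0·y^2 ↦ 1·X^0·Y^2·Z^0.
  monomial 2·x^0·y^1 ↦ 2·X^0·Y^1·Z^1.
  monomial -1·x^0·y^0 ↦ -1·X^0·Y^0·Z^2.
Collecting: F(X, Y, Z) = -2*X**2 + 3*X*Y + Y**2 + 2*Y*Z - Z**2.


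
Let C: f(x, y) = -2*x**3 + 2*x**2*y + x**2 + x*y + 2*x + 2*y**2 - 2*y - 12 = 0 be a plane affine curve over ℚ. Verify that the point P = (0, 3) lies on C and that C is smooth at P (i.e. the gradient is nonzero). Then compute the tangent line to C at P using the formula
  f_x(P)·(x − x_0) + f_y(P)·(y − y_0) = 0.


Tangent line at P: 5*x + 10*y - 30 = 0.

Step 1: f(0, 3) = 0, so P lies on C.
Step 2: partial derivatives
  f_x(x, y) = -6*x**2 + 4*x*y + 2*x + y + 2, f_y(x, y) = 2*x**2 + x + 4*y - 2.
  f_x(P) = 5, f_y(P) = 10 (gradient nonzero, so P is smooth).
Step 3: tangent line at P: 5·(x − 0) + 10·(y − 3) = 0.
Expanding: 5*x + 10*y - 30 = 0.


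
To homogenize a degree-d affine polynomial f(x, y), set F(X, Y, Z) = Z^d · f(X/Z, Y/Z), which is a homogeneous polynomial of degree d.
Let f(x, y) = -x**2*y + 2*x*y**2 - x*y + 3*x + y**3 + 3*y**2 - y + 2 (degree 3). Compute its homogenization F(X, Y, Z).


F(X, Y, Z) = -X**2*Y + 2*X*Y**2 - X*Y*Z + 3*X*Z**2 + Y**3 + 3*Y**2*Z - Y*Z**2 + 2*Z**3

deg(f) = 3.
Substitute x = X/Z, y = Y/Z into f, then multiply by Z^3.
  monomial -1·x^2·y^1 ↦ -1·X^2·Y^1·Z^0.
  monomial 2·x^1·y^2 ↦ 2·X^1·Y^2·Z^0.
  monomial -1·x^1·y^1 ↦ -1·X^1·Y^1·Z^1.
  monomial 3·x^1·y^0 ↦ 3·X^1·Y^0·Z^2.
  monomial 1·x^0·y^3 ↦ 1·X^0·Y^3·Z^0.
  monomial 3·x^0·y^2 ↦ 3·X^0·Y^2·Z^1.
  monomial -1·x^0·y^1 ↦ -1·X^0·Y^1·Z^2.
  monomial 2·x^0·y^0 ↦ 2·X^0·Y^0·Z^3.
Collecting: F(X, Y, Z) = -X**2*Y + 2*X*Y**2 - X*Y*Z + 3*X*Z**2 + Y**3 + 3*Y**2*Z - Y*Z**2 + 2*Z**3.


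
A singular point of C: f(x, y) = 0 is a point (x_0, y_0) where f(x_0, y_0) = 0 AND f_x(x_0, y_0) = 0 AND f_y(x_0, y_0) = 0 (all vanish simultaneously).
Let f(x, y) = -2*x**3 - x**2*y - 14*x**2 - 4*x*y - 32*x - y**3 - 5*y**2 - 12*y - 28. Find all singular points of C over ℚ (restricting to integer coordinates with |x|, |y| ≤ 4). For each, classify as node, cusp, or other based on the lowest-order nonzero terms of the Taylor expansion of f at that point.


Singular points: {(-2, -2)}; classification: cusp.

Compute partial derivatives:
  f_x = -6*x**2 - 2*x*y - 28*x - 4*y - 32.
  f_y = -x**2 - 4*x - 3*y**2 - 10*y - 12.
Scan x_0 ∈ {−4, ..., 4}. For each x_0, f_y(x_0, y) is a polynomial in y; find its integer roots y ∈ {−4, ..., 4}, then test f_x and f at those candidates.
  x = -4: f_y(-4, y) = -3*y**2 - 10*y - 12; no integer root y with |y| ≤ 4.
  x = -3: f_y(-3, y) = -3*y**2 - 10*y - 9; no integer root y with |y| ≤ 4.
  x = -2: f_y(-2, y) = -3*y**2 - 10*y - 8; vanishes at y ∈ {-2}. (-2, -2): f_x = 0, f = 0 — SINGULAR.
  x = -1: f_y(-1, y) = -3*y**2 - 10*y - 9; no integer root y with |y| ≤ 4.
  x = 0: f_y(0, y) = -3*y**2 - 10*y - 12; no integer root y with |y| ≤ 4.
  x = 1: f_y(1, y) = -3*y**2 - 10*y - 17; no integer root y with |y| ≤ 4.
  x = 2: f_y(2, y) = -3*y**2 - 10*y - 24; no integer root y with |y| ≤ 4.
  x = 3: f_y(3, y) = -3*y**2 - 10*y - 33; no integer root y with |y| ≤ 4.
  x = 4: f_y(4, y) = -3*y**2 - 10*y - 44; no integer root y with |y| ≤ 4.
Only singular point on the grid: (-2, -2).
Classify: substitute x = -2 + u, y = -2 + v and expand: f = -2*u**3 - u**2*v - v**3 + v**2.
No constant or linear terms (consistent with a singular point). Quadratic part: v**2. Cubic part: -2*u**3 - u**2*v - v**3.
The quadratic part v**2 is a perfect square, so there is a single (double) tangent line v = 0, i.e. y = -2. Restricting the cubic part to that line (v = 0) leaves -2*u**3 ≠ 0, so f is not divisible by v and the branch is v² ≈ 2*u**3 to lowest order — this is a cusp.
Classification: cusp.


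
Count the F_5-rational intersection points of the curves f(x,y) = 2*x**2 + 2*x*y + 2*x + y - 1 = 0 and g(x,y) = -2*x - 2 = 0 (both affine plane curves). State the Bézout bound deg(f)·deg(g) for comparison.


Common zeros: {(4, 4)}; count = 1; Bézout bound = 2.

deg(f) = 2, deg(g) = 1, so Bézout bound = 2.
Scan x ∈ F_5. For each x, list the y ∈ F_5 with f(x, y) ≡ 0 and those with g(x, y) ≡ 0 (mod 5); the common zeros in that column are the intersection.
  x = 0: f ≡ 0 at y ∈ {1}; g ≡ 0 at y ∈ ∅; common: ∅.
  x = 1: f ≡ 0 at y ∈ {4}; g ≡ 0 at y ∈ ∅; common: ∅.
  x = 2: f ≡ 0 at y ∈ ∅; g ≡ 0 at y ∈ ∅; common: ∅.
  x = 3: f ≡ 0 at y ∈ {1}; g ≡ 0 at y ∈ ∅; common: ∅.
  x = 4: f ≡ 0 at y ∈ {4}; g ≡ 0 at y ∈ {0, 1, 2, 3, 4}; common: {4}.
Collecting: common zeros = {(4, 4)}, so the count is 1.
Comparison with the Bézout bound: 1 ≤ 2 = deg(f)·deg(g), as expected for curves with no common component (the affine F_5-count falls short of the bound because intersections may lie at infinity, over extension fields, or carry multiplicity).


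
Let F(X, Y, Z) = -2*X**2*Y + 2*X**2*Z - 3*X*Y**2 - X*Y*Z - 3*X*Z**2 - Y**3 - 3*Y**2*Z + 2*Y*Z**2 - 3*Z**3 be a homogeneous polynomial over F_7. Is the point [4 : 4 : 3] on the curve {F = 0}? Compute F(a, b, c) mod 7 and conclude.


F(4,4,3) ≡ 5 (mod 7); P is NOT on the curve.

Evaluate F(4, 4, 3) term-by-term (mod 7).
  -2*X**2*Y ↦ -2·16·4·1 = -128
  2*X**2*Z ↦ 2·16·1·3 = 96
  -3*X*Y**2 ↦ -3·4·16·1 = -192
  -X*Y*Z ↦ -1·4·4·3 = -48
  -3*X*Z**2 ↦ -3·4·1·9 = -108
  -Y**3 ↦ -1·1·64·1 = -64
  -3*Y**2*Z ↦ -3·1·16·3 = -144
  2*Y*Z**2 ↦ 2·1·4·9 = 72
  -3*Z**3 ↦ -3·1·1·27 = -81
Sum: F(4, 4, 3) = (-128) + (96) + (-192) + (-48) + (-108) + (-64) + (-144) + (72) + (-81) = -597.
Reducing mod 7: -597 ≡ 5 (mod 7).
Since F(a, b, c) ≡ 5 ≠ 0 (mod 7), P does NOT lie on the curve.


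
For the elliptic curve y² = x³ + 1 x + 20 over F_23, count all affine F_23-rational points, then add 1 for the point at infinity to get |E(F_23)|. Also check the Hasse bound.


Affine points = {(3, 2), (3, 21), (5, 9), (5, 14), (6, 9), (6, 14), (7, 5), (7, 18), (10, 8), (10, 15), (12, 9), (12, 14), (14, 8), (14, 15), (15, 11), (15, 12), (20, 6), (20, 17), (22, 8), (22, 15)}; affine count = 20; |E(F_23)| = 21.

Discriminant check: Δ ∝ 4a³ + 27b² = 4·1³ + 27·20² = 4·1 + 27·400 ≡ 17 (mod 23). Nonzero ⇒ E is nonsingular.
For each x ∈ F_23, compute rhs = x³ + 1·x + 20 mod 23, then count y ∈ F_23 with y² ≡ rhs.
  x = 0: rhs = 20, matching y values: none (0 points).
  x = 1: rhs = 22, matching y values: none (0 points).
  x = 2: rhs = 7, matching y values: none (0 points).
  x = 3: rhs = 4, matching y values: 2, 21 (2 points).
  x = 4: rhs = 19, matching y values: none (0 points).
  x = 5: rhs = 12, matching y values: 9, 14 (2 points).
  x = 6: rhs = 12, matching y values: 9, 14 (2 points).
  x = 7: rhs = 2, matching y values: 5, 18 (2 points).
  x = 8: rhs = 11, matching y values: none (0 points).
  x = 9: rhs = 22, matching y values: none (0 points).
  x = 10: rhs = 18, matching y values: 8, 15 (2 points).
  x = 11: rhs = 5, matching y values: none (0 points).
  x = 12: rhs = 12, matching y values: 9, 14 (2 points).
  x = 13: rhs = 22, matching y values: none (0 points).
  x = 14: rhs = 18, matching y values: 8, 15 (2 points).
  x = 15: rhs = 6, matching y values: 11, 12 (2 points).
  x = 16: rhs = 15, matching y values: none (0 points).
  x = 17: rhs = 5, matching y values: none (0 points).
  x = 18: rhs = 5, matching y values: none (0 points).
  x = 19: rhs = 21, matching y values: none (0 points).
  x = 20: rhs = 13, matching y values: 6, 17 (2 points).
  x = 21: rhs = 10, matching y values: none (0 points).
  x = 22: rhs = 18, matching y values: 8, 15 (2 points).
Total affine count: 20.
Full point count |E(F_23)| = 20 + 1 = 21.
Hasse bound: |21 − (23+1)| = |-3| = 3 ≤ 2√23 ≈ 9.5917 ✓.


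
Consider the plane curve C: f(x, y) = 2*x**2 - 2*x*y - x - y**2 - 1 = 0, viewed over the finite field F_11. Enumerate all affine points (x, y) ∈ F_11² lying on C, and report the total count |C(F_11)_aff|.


Affine F_11-points: {(1, 0), (1, 9), (2, 1), (2, 6), (3, 7), (3, 9), (5, 0), (5, 1), (10, 6), (10, 7)}; count = 10.

For each of the 121 pairs (x, y) ∈ F_11², evaluate f(x, y) mod 11. Record the zeros.
  x = 0: [0↦10, 1↦9, 2↦6, 3↦1, 4↦5, 5↦7, 6↦7, 7↦5, 8↦1, 9↦6, 10↦9]  zeros at y ∈ ∅
  x = 1: [0↦0, 1↦8, 2↦3, 3↦7, 4↦9, 5↦9, 6↦7, 7↦3, 8↦8, 9↦0, 10↦1]  zeros at y ∈ {0, 9}
  x = 2: [0↦5, 1↦0, 2↦4, 3↦6, 4↦6, 5↦4, 6↦0, 7↦5, 8↦8, 9↦9, 10↦8]  zeros at y ∈ {1, 6}
  x = 3: [0↦3, 1↦7, 2↦9, 3↦9, 4↦7, 5↦3, 6↦8, 7↦0, 8↦1, 9↦0, 10↦8]  zeros at y ∈ {7, 9}
  x = 4: [0↦5, 1↦7, 2↦7, 3↦5, 4↦1, 5↦6, 6↦9, 7↦10, 8↦9, 9↦6, 10↦1]  zeros at y ∈ ∅
  x = 5: [0↦0, 1↦0, 2↦9, 3↦5, 4↦10, 5↦2, 6↦3, 7↦2, 8↦10, 9↦5, 10↦9]  zeros at y ∈ {0, 1}
  x = 6: [0↦10, 1↦8, 2↦4, 3↦9, 4↦1, 5↦2, 6↦1, 7↦9, 8↦4, 9↦8, 10↦10]  zeros at y ∈ ∅
  x = 7: [0↦2, 1↦9, 2↦3, 3↦6, 4↦7, 5↦6, 6↦3, 7↦9, 8↦2, 9↦4, 10↦4]  zeros at y ∈ ∅
  x = 8: [0↦9, 1↦3, 2↦6, 3↦7, 4↦6, 5↦3, 6↦9, 7↦2, 8↦4, 9↦4, 10↦2]  zeros at y ∈ ∅
  x = 9: [0↦9, 1↦1, 2↦2, 3↦1, 4↦9, 5↦4, 6↦8, 7↦10, 8↦10, 9↦8, 10↦4]  zeros at y ∈ ∅
  x = 10: [0↦2, 1↦3, 2↦2, 3↦10, 4↦5, 5↦9, 6↦0, 7↦0, 8↦9, 9↦5, 10↦10]  zeros at y ∈ {6, 7}
Collecting zeros: affine points = {(1, 0), (1, 9), (2, 1), (2, 6), (3, 7), (3, 9), (5, 0), (5, 1), (10, 6), (10, 7)}.
Total count |C(F_11)_aff| = 10.


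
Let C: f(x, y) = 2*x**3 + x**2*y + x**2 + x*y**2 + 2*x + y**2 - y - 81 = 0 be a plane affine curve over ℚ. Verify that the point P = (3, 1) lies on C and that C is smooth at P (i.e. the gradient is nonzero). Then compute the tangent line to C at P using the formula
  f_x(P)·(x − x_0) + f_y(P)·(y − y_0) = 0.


Tangent line at P: 69*x + 16*y - 223 = 0.

Step 1: f(3, 1) = 0, so P lies on C.
Step 2: partial derivatives
  f_x(x, y) = 6*x**2 + 2*x*y + 2*x + y**2 + 2, f_y(x, y) = x**2 + 2*x*y + 2*y - 1.
  f_x(P) = 69, f_y(P) = 16 (gradient nonzero, so P is smooth).
Step 3: tangent line at P: 69·(x − 3) + 16·(y − 1) = 0.
Expanding: 69*x + 16*y - 223 = 0.


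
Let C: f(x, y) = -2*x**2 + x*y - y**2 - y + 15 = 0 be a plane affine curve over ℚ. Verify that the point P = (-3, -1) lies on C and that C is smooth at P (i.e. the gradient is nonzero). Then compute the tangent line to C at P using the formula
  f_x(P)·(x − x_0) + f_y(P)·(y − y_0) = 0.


Tangent line at P: 11*x - 2*y + 31 = 0.

Step 1: f(-3, -1) = 0, so P lies on C.
Step 2: partial derivatives
  f_x(x, y) = -4*x + y, f_y(x, y) = x - 2*y - 1.
  f_x(P) = 11, f_y(P) = -2 (gradient nonzero, so P is smooth).
Step 3: tangent line at P: 11·(x − -3) + -2·(y − -1) = 0.
Expanding: 11*x - 2*y + 31 = 0.


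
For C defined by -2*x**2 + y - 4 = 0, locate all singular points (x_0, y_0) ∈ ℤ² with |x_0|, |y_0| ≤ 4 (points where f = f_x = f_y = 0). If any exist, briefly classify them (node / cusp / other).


No singular points in the scanned grid; C is smooth there.

Compute partial derivatives:
  f_x = -4*x.
  f_y = 1.
f_y = 1 is a nonzero constant, so f_y never vanishes: no point (x, y) can satisfy f = f_x = f_y = 0. In particular no (x, y) ∈ {−4, ..., 4}² is singular; the curve is smooth.


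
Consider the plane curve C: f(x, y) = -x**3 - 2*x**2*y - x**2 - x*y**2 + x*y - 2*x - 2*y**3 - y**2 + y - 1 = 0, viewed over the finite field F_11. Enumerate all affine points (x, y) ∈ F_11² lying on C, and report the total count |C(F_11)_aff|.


Affine F_11-points: {(1, 3), (1, 4), (2, 2), (3, 7), (5, 4), (5, 5), (5, 10), (6, 7), (7, 0), (7, 3), (7, 4), (9, 7)}; count = 12.

For each of the 121 pairs (x, y) ∈ F_11², evaluate f(x, y) mod 11. Record the zeros.
  x = 0: [0↦10, 1↦8, 2↦3, 3↦5, 4↦2, 5↦4, 6↦10, 7↦8, 8↦8, 9↦9, 10↦10]  zeros at y ∈ ∅
  x = 1: [0↦6, 1↦2, 2↦4, 3↦0, 4↦0, 5↦3, 6↦8, 7↦3, 8↦9, 9↦3, 10↦6]  zeros at y ∈ {3, 4}
  x = 2: [0↦5, 1↦6, 2↦0, 3↦8, 4↦7, 5↦7, 6↦7, 7↦6, 8↦3, 9↦8, 10↦9]  zeros at y ∈ {2}
  x = 3: [0↦1, 1↦3, 2↦7, 3↦1, 4↦6, 5↦10, 6↦1, 7↦0, 8↦6, 9↦7, 10↦2]  zeros at y ∈ {7}
  x = 4: [0↦10, 1↦9, 2↦8, 3↦6, 4↦2, 5↦6, 6↦6, 7↦1, 8↦1, 9↦5, 10↦1]  zeros at y ∈ ∅
  x = 5: [0↦4, 1↦7, 2↦8, 3↦6, 4↦0, 5↦0, 6↦5, 7↦3, 8↦4, 9↦7, 10↦0]  zeros at y ∈ {4, 5, 10}
  x = 6: [0↦10, 1↦2, 2↦1, 3↦6, 4↦5, 5↦8, 6↦3, 7↦0, 8↦9, 9↦7, 10↦4]  zeros at y ∈ {7}
  x = 7: [0↦0, 1↦10, 2↦3, 3↦0, 4↦0, 5↦2, 6↦5, 7↦8, 8↦10, 9↦10, 10↦7]  zeros at y ∈ {0, 3, 4}
  x = 8: [0↦1, 1↦3, 2↦8, 3↦4, 4↦1, 5↦9, 6↦5, 7↦10, 8↦1, 9↦10, 10↦3]  zeros at y ∈ ∅
  x = 9: [0↦7, 1↦8, 2↦10, 3↦1, 4↦2, 5↦1, 6↦8, 7↦0, 8↦9, 9↦1, 10↦8]  zeros at y ∈ {7}
  x = 10: [0↦1, 1↦8, 2↦3, 3↦7, 4↦8, 5↦5, 6↦8, 7↦5, 8↦6, 9↦10, 10↦5]  zeros at y ∈ ∅
Collecting zeros: affine points = {(1, 3), (1, 4), (2, 2), (3, 7), (5, 4), (5, 5), (5, 10), (6, 7), (7, 0), (7, 3), (7, 4), (9, 7)}.
Total count |C(F_11)_aff| = 12.


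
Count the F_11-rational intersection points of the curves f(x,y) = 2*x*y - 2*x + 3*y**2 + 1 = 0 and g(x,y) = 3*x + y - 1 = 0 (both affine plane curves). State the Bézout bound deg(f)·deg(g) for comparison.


Common zeros: ∅; count = 0; Bézout bound = 2.

deg(f) = 2, deg(g) = 1, so Bézout bound = 2.
Scan x ∈ F_11. For each x, list the y ∈ F_11 with f(x, y) ≡ 0 and those with g(x, y) ≡ 0 (mod 11); the common zeros in that column are the intersection.
  x = 0: f ≡ 0 at y ∈ ∅; g ≡ 0 at y ∈ {1}; common: ∅.
  x = 1: f ≡ 0 at y ∈ {4, 10}; g ≡ 0 at y ∈ {9}; common: ∅.
  x = 2: f ≡ 0 at y ∈ ∅; g ≡ 0 at y ∈ {6}; common: ∅.
  x = 3: f ≡ 0 at y ∈ ∅; g ≡ 0 at y ∈ {3}; common: ∅.
  x = 4: f ≡ 0 at y ∈ {3, 9}; g ≡ 0 at y ∈ {0}; common: ∅.
  x = 5: f ≡ 0 at y ∈ ∅; g ≡ 0 at y ∈ {8}; common: ∅.
  x = 6: f ≡ 0 at y ∈ {0, 7}; g ≡ 0 at y ∈ {5}; common: ∅.
  x = 7: f ≡ 0 at y ∈ {5}; g ≡ 0 at y ∈ {2}; common: ∅.
  x = 8: f ≡ 0 at y ∈ ∅; g ≡ 0 at y ∈ {10}; common: ∅.
  x = 9: f ≡ 0 at y ∈ {8}; g ≡ 0 at y ∈ {7}; common: ∅.
  x = 10: f ≡ 0 at y ∈ {2, 6}; g ≡ 0 at y ∈ {4}; common: ∅.
Collecting: common zeros = ∅, so the count is 0.
Comparison with the Bézout bound: 0 ≤ 2 = deg(f)·deg(g), as expected for curves with no common component (the affine F_11-count falls short of the bound because intersections may lie at infinity, over extension fields, or carry multiplicity).


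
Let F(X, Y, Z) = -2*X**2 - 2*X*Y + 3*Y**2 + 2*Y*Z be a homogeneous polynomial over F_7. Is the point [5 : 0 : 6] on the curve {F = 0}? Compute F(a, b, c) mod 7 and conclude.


F(5,0,6) ≡ 6 (mod 7); P is NOT on the curve.

Evaluate F(5, 0, 6) term-by-term (mod 7).
  -2*X**2 ↦ -2·25·1·1 = -50
  -2*X*Y ↦ -2·5·0·1 = 0
  3*Y**2 ↦ 3·1·0·1 = 0
  2*Y*Z ↦ 2·1·0·6 = 0
Sum: F(5, 0, 6) = (-50) + (0) + (0) + (0) = -50.
Reducing mod 7: -50 ≡ 6 (mod 7).
Since F(a, b, c) ≡ 6 ≠ 0 (mod 7), P does NOT lie on the curve.


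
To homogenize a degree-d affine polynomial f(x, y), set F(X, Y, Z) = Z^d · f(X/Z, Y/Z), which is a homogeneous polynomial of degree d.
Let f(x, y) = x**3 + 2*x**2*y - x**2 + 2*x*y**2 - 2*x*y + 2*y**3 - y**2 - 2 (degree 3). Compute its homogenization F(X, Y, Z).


F(X, Y, Z) = X**3 + 2*X**2*Y - X**2*Z + 2*X*Y**2 - 2*X*Y*Z + 2*Y**3 - Y**2*Z - 2*Z**3

deg(f) = 3.
Substitute x = X/Z, y = Y/Z into f, then multiply by Z^3.
  monomial 1·x^3·y^0 ↦ 1·X^3·Y^0·Z^0.
  monomial 2·x^2·y^1 ↦ 2·X^2·Y^1·Z^0.
  monomial -1·x^2·y^0 ↦ -1·X^2·Y^0·Z^1.
  monomial 2·x^1·y^2 ↦ 2·X^1·Y^2·Z^0.
  monomial -2·x^1·y^1 ↦ -2·X^1·Y^1·Z^1.
  monomial 2·x^0·y^3 ↦ 2·X^0·Y^3·Z^0.
  monomial -1·x^0·y^2 ↦ -1·X^0·Y^2·Z^1.
  monomial -2·x^0·y^0 ↦ -2·X^0·Y^0·Z^3.
Collecting: F(X, Y, Z) = X**3 + 2*X**2*Y - X**2*Z + 2*X*Y**2 - 2*X*Y*Z + 2*Y**3 - Y**2*Z - 2*Z**3.


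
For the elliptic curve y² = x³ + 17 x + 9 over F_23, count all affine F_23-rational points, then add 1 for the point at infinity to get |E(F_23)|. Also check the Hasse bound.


Affine points = {(0, 3), (0, 20), (1, 2), (1, 21), (3, 8), (3, 15), (4, 7), (4, 16), (5, 9), (5, 14), (8, 6), (8, 17), (10, 11), (10, 12), (11, 3), (11, 20), (12, 3), (12, 20), (13, 9), (13, 14), (14, 1), (14, 22), (17, 6), (17, 17), (18, 11), (18, 12), (20, 0), (21, 6), (21, 17)}; affine count = 29; |E(F_23)| = 30.

Discriminant check: Δ ∝ 4a³ + 27b² = 4·17³ + 27·9² = 4·4913 + 27·81 ≡ 12 (mod 23). Nonzero ⇒ E is nonsingular.
For each x ∈ F_23, compute rhs = x³ + 17·x + 9 mod 23, then count y ∈ F_23 with y² ≡ rhs.
  x = 0: rhs = 9, matching y values: 3, 20 (2 points).
  x = 1: rhs = 4, matching y values: 2, 21 (2 points).
  x = 2: rhs = 5, matching y values: none (0 points).
  x = 3: rhs = 18, matching y values: 8, 15 (2 points).
  x = 4: rhs = 3, matching y values: 7, 16 (2 points).
  x = 5: rhs = 12, matching y values: 9, 14 (2 points).
  x = 6: rhs = 5, matching y values: none (0 points).
  x = 7: rhs = 11, matching y values: none (0 points).
  x = 8: rhs = 13, matching y values: 6, 17 (2 points).
  x = 9: rhs = 17, matching y values: none (0 points).
  x = 10: rhs = 6, matching y values: 11, 12 (2 points).
  x = 11: rhs = 9, matching y values: 3, 20 (2 points).
  x = 12: rhs = 9, matching y values: 3, 20 (2 points).
  x = 13: rhs = 12, matching y values: 9, 14 (2 points).
  x = 14: rhs = 1, matching y values: 1, 22 (2 points).
  x = 15: rhs = 5, matching y values: none (0 points).
  x = 16: rhs = 7, matching y values: none (0 points).
  x = 17: rhs = 13, matching y values: 6, 17 (2 points).
  x = 18: rhs = 6, matching y values: 11, 12 (2 points).
  x = 19: rhs = 15, matching y values: none (0 points).
  x = 20: rhs = 0, matching y values: 0 (1 points).
  x = 21: rhs = 13, matching y values: 6, 17 (2 points).
  x = 22: rhs = 14, matching y values: none (0 points).
Total affine count: 29.
Full point count |E(F_23)| = 29 + 1 = 30.
Hasse bound: |30 − (23+1)| = |6| = 6 ≤ 2√23 ≈ 9.5917 ✓.


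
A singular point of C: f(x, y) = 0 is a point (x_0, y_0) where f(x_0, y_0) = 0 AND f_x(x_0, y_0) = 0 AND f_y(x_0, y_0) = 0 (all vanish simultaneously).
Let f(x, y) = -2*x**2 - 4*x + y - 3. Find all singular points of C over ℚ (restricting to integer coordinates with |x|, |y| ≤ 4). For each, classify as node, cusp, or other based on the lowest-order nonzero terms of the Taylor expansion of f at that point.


No singular points in the scanned grid; C is smooth there.

Compute partial derivatives:
  f_x = -4*x - 4.
  f_y = 1.
f_y = 1 is a nonzero constant, so f_y never vanishes: no point (x, y) can satisfy f = f_x = f_y = 0. In particular no (x, y) ∈ {−4, ..., 4}² is singular; the curve is smooth.


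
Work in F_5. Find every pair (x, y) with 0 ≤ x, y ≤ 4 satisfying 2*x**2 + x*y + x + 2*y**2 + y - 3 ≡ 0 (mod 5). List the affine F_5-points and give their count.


Affine F_5-points: {(0, 1), (1, 0), (1, 4), (4, 1), (4, 4)}; count = 5.

For each of the 25 pairs (x, y) ∈ F_5², evaluate f(x, y) mod 5. Record the zeros.
  x = 0: [0↦2, 1↦0, 2↦2, 3↦3, 4↦3]  zeros at y ∈ {1}
  x = 1: [0↦0, 1↦4, 2↦2, 3↦4, 4↦0]  zeros at y ∈ {0, 4}
  x = 2: [0↦2, 1↦2, 2↦1, 3↦4, 4↦1]  zeros at y ∈ ∅
  x = 3: [0↦3, 1↦4, 2↦4, 3↦3, 4↦1]  zeros at y ∈ ∅
  x = 4: [0↦3, 1↦0, 2↦1, 3↦1, 4↦0]  zeros at y ∈ {1, 4}
Collecting zeros: affine points = {(0, 1), (1, 0), (1, 4), (4, 1), (4, 4)}.
Total count |C(F_5)_aff| = 5.


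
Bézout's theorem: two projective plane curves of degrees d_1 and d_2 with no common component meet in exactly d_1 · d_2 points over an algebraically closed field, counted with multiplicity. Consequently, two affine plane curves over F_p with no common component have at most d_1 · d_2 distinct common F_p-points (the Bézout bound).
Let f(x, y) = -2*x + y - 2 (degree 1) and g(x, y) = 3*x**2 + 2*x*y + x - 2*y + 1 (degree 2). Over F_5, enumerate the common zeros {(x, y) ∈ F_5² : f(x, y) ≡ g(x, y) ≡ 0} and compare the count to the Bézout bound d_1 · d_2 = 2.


Common zeros: {(1, 4)}; count = 1; Bézout bound = 2.

deg(f) = 1, deg(g) = 2, so Bézout bound = 2.
Scan x ∈ F_5. For each x, list the y ∈ F_5 with f(x, y) ≡ 0 and those with g(x, y) ≡ 0 (mod 5); the common zeros in that column are the intersection.
  x = 0: f ≡ 0 at y ∈ {2}; g ≡ 0 at y ∈ {3}; common: ∅.
  x = 1: f ≡ 0 at y ∈ {4}; g ≡ 0 at y ∈ {0, 1, 2, 3, 4}; common: {4}.
  x = 2: f ≡ 0 at y ∈ {1}; g ≡ 0 at y ∈ {0}; common: ∅.
  x = 3: f ≡ 0 at y ∈ {3}; g ≡ 0 at y ∈ {1}; common: ∅.
  x = 4: f ≡ 0 at y ∈ {0}; g ≡ 0 at y ∈ {2}; common: ∅.
Collecting: common zeros = {(1, 4)}, so the count is 1.
Comparison with the Bézout bound: 1 ≤ 2 = deg(f)·deg(g), as expected for curves with no common component (the affine F_5-count falls short of the bound because intersections may lie at infinity, over extension fields, or carry multiplicity).


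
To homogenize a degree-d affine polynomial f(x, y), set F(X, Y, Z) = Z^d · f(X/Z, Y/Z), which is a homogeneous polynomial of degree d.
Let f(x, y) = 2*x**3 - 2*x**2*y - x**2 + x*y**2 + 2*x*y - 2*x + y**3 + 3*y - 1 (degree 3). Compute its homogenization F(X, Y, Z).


F(X, Y, Z) = 2*X**3 - 2*X**2*Y - X**2*Z + X*Y**2 + 2*X*Y*Z - 2*X*Z**2 + Y**3 + 3*Y*Z**2 - Z**3

deg(f) = 3.
Substitute x = X/Z, y = Y/Z into f, then multiply by Z^3.
  monomial 2·x^3·y^0 ↦ 2·X^3·Y^0·Z^0.
  monomial -2·x^2·y^1 ↦ -2·X^2·Y^1·Z^0.
  monomial -1·x^2·y^0 ↦ -1·X^2·Y^0·Z^1.
  monomial 1·x^1·y^2 ↦ 1·X^1·Y^2·Z^0.
  monomial 2·x^1·y^1 ↦ 2·X^1·Y^1·Z^1.
  monomial -2·x^1·y^0 ↦ -2·X^1·Y^0·Z^2.
  monomial 1·x^0·y^3 ↦ 1·X^0·Y^3·Z^0.
  monomial 3·x^0·y^1 ↦ 3·X^0·Y^1·Z^2.
  monomial -1·x^0·y^0 ↦ -1·X^0·Y^0·Z^3.
Collecting: F(X, Y, Z) = 2*X**3 - 2*X**2*Y - X**2*Z + X*Y**2 + 2*X*Y*Z - 2*X*Z**2 + Y**3 + 3*Y*Z**2 - Z**3.


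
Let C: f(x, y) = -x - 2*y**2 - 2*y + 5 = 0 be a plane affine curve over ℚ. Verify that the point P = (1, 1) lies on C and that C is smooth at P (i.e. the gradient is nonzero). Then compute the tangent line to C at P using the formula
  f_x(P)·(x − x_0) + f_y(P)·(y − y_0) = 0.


Tangent line at P: -x - 6*y + 7 = 0.

Step 1: f(1, 1) = 0, so P lies on C.
Step 2: partial derivatives
  f_x(x, y) = -1, f_y(x, y) = -4*y - 2.
  f_x(P) = -1, f_y(P) = -6 (gradient nonzero, so P is smooth).
Step 3: tangent line at P: -1·(x − 1) + -6·(y − 1) = 0.
Expanding: -x - 6*y + 7 = 0.


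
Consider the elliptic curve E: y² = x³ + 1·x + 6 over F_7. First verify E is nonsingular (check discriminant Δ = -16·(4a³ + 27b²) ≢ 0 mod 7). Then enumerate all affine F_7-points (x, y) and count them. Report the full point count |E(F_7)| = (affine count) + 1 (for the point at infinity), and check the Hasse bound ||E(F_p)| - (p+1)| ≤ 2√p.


Affine points = {(1, 1), (1, 6), (2, 3), (2, 4), (3, 1), (3, 6), (4, 2), (4, 5), (6, 2), (6, 5)}; affine count = 10; |E(F_7)| = 11.

Discriminant check: Δ ∝ 4a³ + 27b² = 4·1³ + 27·6² = 4·1 + 27·36 ≡ 3 (mod 7). Nonzero ⇒ E is nonsingular.
For each x ∈ F_7, compute rhs = x³ + 1·x + 6 mod 7, then count y ∈ F_7 with y² ≡ rhs.
  x = 0: rhs = 6, matching y values: none (0 points).
  x = 1: rhs = 1, matching y values: 1, 6 (2 points).
  x = 2: rhs = 2, matching y values: 3, 4 (2 points).
  x = 3: rhs = 1, matching y values: 1, 6 (2 points).
  x = 4: rhs = 4, matching y values: 2, 5 (2 points).
  x = 5: rhs = 3, matching y values: none (0 points).
  x = 6: rhs = 4, matching y values: 2, 5 (2 points).
Total affine count: 10.
Full point count |E(F_7)| = 10 + 1 = 11.
Hasse bound: |11 − (7+1)| = |3| = 3 ≤ 2√7 ≈ 5.2915 ✓.
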